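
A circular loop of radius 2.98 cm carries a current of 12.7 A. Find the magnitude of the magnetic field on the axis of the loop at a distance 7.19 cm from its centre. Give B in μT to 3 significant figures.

B ≈ 15.0 μT

On the axis of a circular loop, B = μ₀IR² / [2(R²+z²)^(3/2)].
R² + z² = (0.0298)² + (0.0719)² = 0.006058 m², and (R²+z²)^(3/2) = 4.71×10⁻⁴ m³.
B = (4π×10⁻⁷ × 12.7 × 0.000888) / (2 × 4.71×10⁻⁴) = 1.50×10⁻⁵ T.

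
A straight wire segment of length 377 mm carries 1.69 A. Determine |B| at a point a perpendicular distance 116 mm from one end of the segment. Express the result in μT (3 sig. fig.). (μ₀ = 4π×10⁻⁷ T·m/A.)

B ≈ 1.39 μT

For a finite straight segment, B = (μ₀I/4πd)(sinθ₁ + sinθ₂), where θ₁, θ₂ are the angles from the perpendicular to each end.
The perpendicular foot is at one end, so the two end-offsets along the wire are 0 and L = 0.377 m.
sinθ₁ = 0/√(0²+0.116²) = 0.0000; sinθ₂ = 0.377/√(0.377²+0.116²) = 0.9558.
B = (4π×10⁻⁷ × 1.69) / (4π × 0.116) × (0.0000 + 0.9558) = 1.39×10⁻⁶ T.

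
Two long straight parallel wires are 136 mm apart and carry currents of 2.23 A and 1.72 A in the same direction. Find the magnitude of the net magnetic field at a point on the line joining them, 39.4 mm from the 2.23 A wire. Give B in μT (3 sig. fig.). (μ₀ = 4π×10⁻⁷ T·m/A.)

B ≈ 7.76 μT

Each long wire gives B = μ₀I/(2πd). Distances are d₁ = 0.0394 m and d₂ = 0.0966 m.
B₁ = 1.13×10⁻⁵ T, B₂ = 3.56×10⁻⁶ T.
Between parallel currents the two contributions point in opposite directions, so they subtract. B = |B₁ − B₂| = |1.13×10⁻⁵ − 3.56×10⁻⁶| = 7.76×10⁻⁶ T.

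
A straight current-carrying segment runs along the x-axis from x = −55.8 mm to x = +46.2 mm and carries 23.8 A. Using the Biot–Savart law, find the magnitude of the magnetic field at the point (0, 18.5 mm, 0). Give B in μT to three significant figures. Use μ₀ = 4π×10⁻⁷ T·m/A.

B ≈ 242 μT

For a finite straight segment, B = (μ₀I/4πd)(sinθ₁ + sinθ₂), where θ₁, θ₂ are the angles from the perpendicular to each end.
The perpendicular distance is d = 0.0185 m; the end-offsets along the wire are a = 0.0558 m and b = 0.0462 m.
sinθ₁ = 0.0558/√(0.0558²+0.0185²) = 0.9492; sinθ₂ = 0.0462/√(0.0462²+0.0185²) = 0.9283.
B = (4π×10⁻⁷ × 23.8) / (4π × 0.0185) × (0.9492 + 0.9283) = 2.42×10⁻⁴ T.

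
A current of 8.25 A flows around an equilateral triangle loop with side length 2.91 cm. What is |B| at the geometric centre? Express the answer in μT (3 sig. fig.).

Each side is a finite straight segment at perpendicular distance d = a/(2 tan(π/3)) = 0.0084 m from the centre, with end-angles ±π/3.
One side contributes B₁ = (μ₀I/4πd)·2 sin(π/3) = 1.70×10⁻⁴ T.
All 3 sides add in the same direction: B = 3 × 1.70×10⁻⁴ = 5.10×10⁻⁴ T.

B ≈ 510 μT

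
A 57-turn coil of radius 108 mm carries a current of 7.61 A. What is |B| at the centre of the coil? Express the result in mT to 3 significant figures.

B ≈ 2.52 mT

For an N-turn flat coil, B = Nμ₀I/(2R) with R = 0.108 m.
B = 57 × 4.43×10⁻⁵ T = 2.52×10⁻³ T.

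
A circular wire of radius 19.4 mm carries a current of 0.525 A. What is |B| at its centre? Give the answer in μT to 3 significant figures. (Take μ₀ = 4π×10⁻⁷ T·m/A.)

At the centre of a circular loop the Biot–Savart law gives B = μ₀I/(2R).
B = (4π×10⁻⁷ × 0.525) / (2 × 0.0194) = 1.70×10⁻⁵ T.

B ≈ 17.0 μT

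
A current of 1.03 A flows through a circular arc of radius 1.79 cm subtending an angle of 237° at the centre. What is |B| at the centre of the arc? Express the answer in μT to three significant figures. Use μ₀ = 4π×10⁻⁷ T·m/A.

The Biot–Savart field of a circular arc at its centre is B = μ₀Iφ/(4πR), with φ = 4.136 rad.
B = (4π×10⁻⁷ × 1.03 × 4.136) / (4π × 0.0179) = 2.38×10⁻⁵ T.

B ≈ 23.8 μT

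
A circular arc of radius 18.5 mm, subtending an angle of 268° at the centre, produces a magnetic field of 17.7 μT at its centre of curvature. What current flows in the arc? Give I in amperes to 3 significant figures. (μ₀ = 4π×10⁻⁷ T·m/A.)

I ≈ 0.700 A

For a circular arc, B = μ₀Iφ/(4πR) with φ in radians; here φ = 4.677 rad.
So I = 4πRB/(μ₀φ) = 4π × 0.0185 × 1.77×10⁻⁵ / (4π×10⁻⁷ × 4.677) = 0.700 A.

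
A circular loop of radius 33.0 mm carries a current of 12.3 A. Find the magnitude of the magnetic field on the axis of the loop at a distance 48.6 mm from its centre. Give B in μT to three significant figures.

On the axis of a circular loop, B = μ₀IR² / [2(R²+z²)^(3/2)].
R² + z² = (0.033)² + (0.0486)² = 0.003451 m², and (R²+z²)^(3/2) = 2.03×10⁻⁴ m³.
B = (4π×10⁻⁷ × 12.3 × 0.001089) / (2 × 2.03×10⁻⁴) = 4.15×10⁻⁵ T.

B ≈ 41.5 μT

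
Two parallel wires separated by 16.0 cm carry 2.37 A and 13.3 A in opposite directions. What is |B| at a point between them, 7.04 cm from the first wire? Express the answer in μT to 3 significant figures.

Each long wire gives B = μ₀I/(2πd). Distances are d₁ = 0.0704 m and d₂ = 0.0896 m.
B₁ = 6.73×10⁻⁶ T, B₂ = 2.97×10⁻⁵ T.
Between antiparallel currents both contributions point the same way, so they add. B = B₁ + B₂ = 6.73×10⁻⁶ + 2.97×10⁻⁵ = 3.64×10⁻⁵ T.

B ≈ 36.4 μT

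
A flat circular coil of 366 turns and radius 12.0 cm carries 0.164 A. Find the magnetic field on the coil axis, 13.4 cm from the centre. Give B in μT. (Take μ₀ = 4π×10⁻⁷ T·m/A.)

B ≈ 93.3 μT

For an N-turn flat coil, B = Nμ₀IR²/[2(R²+z²)^(3/2)] with R = 0.12 m, z = 0.134 m.
B = 366 × 2.55×10⁻⁷ T = 9.33×10⁻⁵ T.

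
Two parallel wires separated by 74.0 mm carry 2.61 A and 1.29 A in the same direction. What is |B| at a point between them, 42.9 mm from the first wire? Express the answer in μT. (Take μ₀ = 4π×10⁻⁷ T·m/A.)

B ≈ 3.87 μT

Each long wire gives B = μ₀I/(2πd). Distances are d₁ = 0.0429 m and d₂ = 0.0311 m.
B₁ = 1.22×10⁻⁵ T, B₂ = 8.30×10⁻⁶ T.
Between parallel currents the two contributions point in opposite directions, so they subtract. B = |B₁ − B₂| = |1.22×10⁻⁵ − 8.30×10⁻⁶| = 3.87×10⁻⁶ T.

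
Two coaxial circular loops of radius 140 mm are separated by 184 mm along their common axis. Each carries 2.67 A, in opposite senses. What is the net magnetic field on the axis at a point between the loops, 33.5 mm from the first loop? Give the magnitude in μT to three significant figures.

B ≈ 7.24 μT

Each loop contributes B = μ₀IR²/[2(R²+z²)^(3/2)] on the axis, with z measured from that loop.
Loop 1 (z = 0.0335 m): B₁ = 1.10×10⁻⁵ T. Loop 2 (z = 0.1505 m): B₂ = 3.79×10⁻⁶ T.
The fields oppose: B = |B₁ − B₂| = 7.24×10⁻⁶ T.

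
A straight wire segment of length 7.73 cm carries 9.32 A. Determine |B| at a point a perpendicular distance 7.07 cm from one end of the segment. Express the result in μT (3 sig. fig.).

B ≈ 9.73 μT

For a finite straight segment, B = (μ₀I/4πd)(sinθ₁ + sinθ₂), where θ₁, θ₂ are the angles from the perpendicular to each end.
The perpendicular foot is at one end, so the two end-offsets along the wire are 0 and L = 0.0773 m.
sinθ₁ = 0/√(0²+0.0707²) = 0.0000; sinθ₂ = 0.0773/√(0.0773²+0.0707²) = 0.7379.
B = (4π×10⁻⁷ × 9.32) / (4π × 0.0707) × (0.0000 + 0.7379) = 9.73×10⁻⁶ T.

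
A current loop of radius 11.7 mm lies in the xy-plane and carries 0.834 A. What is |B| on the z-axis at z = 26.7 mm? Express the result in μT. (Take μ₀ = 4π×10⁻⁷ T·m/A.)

B ≈ 2.90 μT

On the axis of a circular loop, B = μ₀IR² / [2(R²+z²)^(3/2)].
R² + z² = (0.0117)² + (0.0267)² = 0.0008498 m², and (R²+z²)^(3/2) = 2.48×10⁻⁵ m³.
B = (4π×10⁻⁷ × 0.834 × 0.0001369) / (2 × 2.48×10⁻⁵) = 2.90×10⁻⁶ T.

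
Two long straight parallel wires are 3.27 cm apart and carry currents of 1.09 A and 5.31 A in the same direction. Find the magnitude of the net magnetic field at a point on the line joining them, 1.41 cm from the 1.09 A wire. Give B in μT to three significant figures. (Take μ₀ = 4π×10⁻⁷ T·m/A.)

B ≈ 41.6 μT

Each long wire gives B = μ₀I/(2πd). Distances are d₁ = 0.0141 m and d₂ = 0.0186 m.
B₁ = 1.55×10⁻⁵ T, B₂ = 5.71×10⁻⁵ T.
Between parallel currents the two contributions point in opposite directions, so they subtract. B = |B₁ − B₂| = |1.55×10⁻⁵ − 5.71×10⁻⁵| = 4.16×10⁻⁵ T.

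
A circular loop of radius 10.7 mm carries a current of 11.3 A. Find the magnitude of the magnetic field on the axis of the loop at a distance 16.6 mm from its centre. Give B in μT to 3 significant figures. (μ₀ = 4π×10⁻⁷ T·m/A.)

On the axis of a circular loop, B = μ₀IR² / [2(R²+z²)^(3/2)].
R² + z² = (0.0107)² + (0.0166)² = 0.00039 m², and (R²+z²)^(3/2) = 7.70×10⁻⁶ m³.
B = (4π×10⁻⁷ × 11.3 × 0.0001145) / (2 × 7.70×10⁻⁶) = 1.06×10⁻⁴ T.

B ≈ 106 μT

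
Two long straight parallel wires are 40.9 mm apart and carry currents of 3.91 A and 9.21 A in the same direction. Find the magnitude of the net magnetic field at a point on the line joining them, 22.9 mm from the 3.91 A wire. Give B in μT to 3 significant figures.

B ≈ 68.2 μT

Each long wire gives B = μ₀I/(2πd). Distances are d₁ = 0.0229 m and d₂ = 0.018 m.
B₁ = 3.41×10⁻⁵ T, B₂ = 1.02×10⁻⁴ T.
Between parallel currents the two contributions point in opposite directions, so they subtract. B = |B₁ − B₂| = |3.41×10⁻⁵ − 1.02×10⁻⁴| = 6.82×10⁻⁵ T.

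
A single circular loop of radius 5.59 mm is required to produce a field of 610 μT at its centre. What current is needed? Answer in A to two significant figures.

I ≈ 5.4 A

At the centre of a circular loop B = μ₀I/(2R), so I = 2RB/μ₀.
With R = 0.00559 m, I = 2 × 0.00559 × 6.10×10⁻⁴ / (4π×10⁻⁷) = 5.43 A.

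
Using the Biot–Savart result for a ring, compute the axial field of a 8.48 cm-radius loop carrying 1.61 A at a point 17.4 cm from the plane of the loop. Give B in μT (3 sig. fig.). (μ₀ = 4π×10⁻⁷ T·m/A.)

B ≈ 1.00 μT

On the axis of a circular loop, B = μ₀IR² / [2(R²+z²)^(3/2)].
R² + z² = (0.0848)² + (0.174)² = 0.03747 m², and (R²+z²)^(3/2) = 7.25×10⁻³ m³.
B = (4π×10⁻⁷ × 1.61 × 0.007191) / (2 × 7.25×10⁻³) = 1.00×10⁻⁶ T.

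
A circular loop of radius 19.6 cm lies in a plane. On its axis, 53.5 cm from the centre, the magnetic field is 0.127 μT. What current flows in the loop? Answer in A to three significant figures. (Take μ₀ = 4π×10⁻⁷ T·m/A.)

On the axis of a loop, B = μ₀IR²/[2(R²+z²)^(3/2)], so I = 2B(R²+z²)^(3/2)/(μ₀R²).
R² + z² = 0.03842 + 0.2862 = 0.3246 m²; raised to 3/2 gives 0.185 m³.
I = 2 × 1.27×10⁻⁷ × 0.185 / (1.26×10⁻⁶ × 0.03842) = 0.973 A.

I ≈ 0.973 A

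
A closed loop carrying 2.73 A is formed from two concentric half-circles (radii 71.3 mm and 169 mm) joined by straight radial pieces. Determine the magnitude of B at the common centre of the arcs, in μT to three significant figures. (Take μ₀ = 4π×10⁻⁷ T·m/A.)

B ≈ 6.95 μT

The radial connectors point toward the centre, so dl × r̂ = 0 and they contribute nothing.
Each semicircle gives μ₀I/(4R): inner arc 1.20×10⁻⁵ T, outer arc 5.07×10⁻⁶ T.
The two arcs carry current in opposite angular senses, so their fields oppose: B = |1.20×10⁻⁵ − 5.07×10⁻⁶| = 6.95×10⁻⁶ T.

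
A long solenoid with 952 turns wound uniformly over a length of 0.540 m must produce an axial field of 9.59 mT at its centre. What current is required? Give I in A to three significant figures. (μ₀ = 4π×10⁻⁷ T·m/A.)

I ≈ 4.33 A

Inside a long solenoid B = μ₀nI with n = 1763 m⁻¹, so I = B/(μ₀n).
I = 9.59×10⁻³ / (4π×10⁻⁷ × 1763) = 4.33 A.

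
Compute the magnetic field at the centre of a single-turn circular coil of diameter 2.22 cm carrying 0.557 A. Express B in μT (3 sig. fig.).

B ≈ 31.5 μT

At the centre of a circular loop the Biot–Savart law gives B = μ₀I/(2R) (so R = 0.0111 m).
B = (4π×10⁻⁷ × 0.557) / (2 × 0.0111) = 3.15×10⁻⁵ T.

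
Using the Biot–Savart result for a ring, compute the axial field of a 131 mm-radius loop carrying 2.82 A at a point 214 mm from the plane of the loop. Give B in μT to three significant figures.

B ≈ 1.92 μT

On the axis of a circular loop, B = μ₀IR² / [2(R²+z²)^(3/2)].
R² + z² = (0.131)² + (0.214)² = 0.06296 m², and (R²+z²)^(3/2) = 1.58×10⁻² m³.
B = (4π×10⁻⁷ × 2.82 × 0.01716) / (2 × 1.58×10⁻²) = 1.92×10⁻⁶ T.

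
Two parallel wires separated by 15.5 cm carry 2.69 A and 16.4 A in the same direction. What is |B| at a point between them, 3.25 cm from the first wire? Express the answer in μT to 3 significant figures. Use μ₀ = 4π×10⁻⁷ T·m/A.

Each long wire gives B = μ₀I/(2πd). Distances are d₁ = 0.0325 m and d₂ = 0.1225 m.
B₁ = 1.66×10⁻⁵ T, B₂ = 2.68×10⁻⁵ T.
Between parallel currents the two contributions point in opposite directions, so they subtract. B = |B₁ − B₂| = |1.66×10⁻⁵ − 2.68×10⁻⁵| = 1.02×10⁻⁵ T.

B ≈ 10.2 μT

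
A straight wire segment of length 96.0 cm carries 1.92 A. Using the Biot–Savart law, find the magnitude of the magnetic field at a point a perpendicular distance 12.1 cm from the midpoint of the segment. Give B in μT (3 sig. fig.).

B ≈ 3.08 μT

For a finite straight segment, B = (μ₀I/4πd)(sinθ₁ + sinθ₂), where θ₁, θ₂ are the angles from the perpendicular to each end.
The perpendicular from the point meets the wire at its midpoint, so each end is L/2 = 0.48 m away along the wire.
sinθ₁ = 0.48/√(0.48²+0.121²) = 0.9697; sinθ₂ = 0.48/√(0.48²+0.121²) = 0.9697.
B = (4π×10⁻⁷ × 1.92) / (4π × 0.121) × (0.9697 + 0.9697) = 3.08×10⁻⁶ T.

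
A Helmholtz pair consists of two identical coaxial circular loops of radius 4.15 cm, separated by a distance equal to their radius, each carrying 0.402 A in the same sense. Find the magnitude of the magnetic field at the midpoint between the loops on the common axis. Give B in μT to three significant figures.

Each loop contributes B = μ₀IR²/[2(R²+z²)^(3/2)] on the axis, with z measured from that loop.
Loop 1 (z = 0.02075 m): B₁ = 4.36×10⁻⁶ T. Loop 2 (z = 0.02075 m): B₂ = 4.36×10⁻⁶ T.
The fields add: B = B₁ + B₂ = 8.71×10⁻⁶ T.

B ≈ 8.71 μT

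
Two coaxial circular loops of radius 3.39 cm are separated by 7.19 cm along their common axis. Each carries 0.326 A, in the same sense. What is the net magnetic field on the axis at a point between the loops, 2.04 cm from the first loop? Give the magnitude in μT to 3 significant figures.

Each loop contributes B = μ₀IR²/[2(R²+z²)^(3/2)] on the axis, with z measured from that loop.
Loop 1 (z = 0.0204 m): B₁ = 3.80×10⁻⁶ T. Loop 2 (z = 0.0515 m): B₂ = 1.00×10⁻⁶ T.
The fields add: B = B₁ + B₂ = 4.81×10⁻⁶ T.

B ≈ 4.81 μT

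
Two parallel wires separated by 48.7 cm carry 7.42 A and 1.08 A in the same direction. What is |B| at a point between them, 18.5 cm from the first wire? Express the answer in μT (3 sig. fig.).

B ≈ 7.31 μT

Each long wire gives B = μ₀I/(2πd). Distances are d₁ = 0.185 m and d₂ = 0.302 m.
B₁ = 8.02×10⁻⁶ T, B₂ = 7.15×10⁻⁷ T.
Between parallel currents the two contributions point in opposite directions, so they subtract. B = |B₁ − B₂| = |8.02×10⁻⁶ − 7.15×10⁻⁷| = 7.31×10⁻⁶ T.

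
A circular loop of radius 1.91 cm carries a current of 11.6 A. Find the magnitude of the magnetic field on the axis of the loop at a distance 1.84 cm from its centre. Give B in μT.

On the axis of a circular loop, B = μ₀IR² / [2(R²+z²)^(3/2)].
R² + z² = (0.0191)² + (0.0184)² = 0.0007034 m², and (R²+z²)^(3/2) = 1.87×10⁻⁵ m³.
B = (4π×10⁻⁷ × 11.6 × 0.0003648) / (2 × 1.87×10⁻⁵) = 1.43×10⁻⁴ T.

B ≈ 143 μT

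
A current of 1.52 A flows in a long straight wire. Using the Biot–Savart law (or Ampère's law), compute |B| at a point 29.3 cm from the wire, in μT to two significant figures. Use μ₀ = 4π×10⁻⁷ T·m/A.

B ≈ 1.0 μT

For an infinitely long straight wire, B = μ₀I/(2πd).
B = (4π×10⁻⁷ × 1.52) / (2π × 0.293) = 1.04×10⁻⁶ T.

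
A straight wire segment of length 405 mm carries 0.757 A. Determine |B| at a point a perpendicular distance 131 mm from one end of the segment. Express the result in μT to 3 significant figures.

For a finite straight segment, B = (μ₀I/4πd)(sinθ₁ + sinθ₂), where θ₁, θ₂ are the angles from the perpendicular to each end.
The perpendicular foot is at one end, so the two end-offsets along the wire are 0 and L = 0.405 m.
sinθ₁ = 0/√(0²+0.131²) = 0.0000; sinθ₂ = 0.405/√(0.405²+0.131²) = 0.9515.
B = (4π×10⁻⁷ × 0.757) / (4π × 0.131) × (0.0000 + 0.9515) = 5.50×10⁻⁷ T.

B ≈ 0.550 μT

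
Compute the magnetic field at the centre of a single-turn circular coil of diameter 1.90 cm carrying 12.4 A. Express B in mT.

At the centre of a circular loop the Biot–Savart law gives B = μ₀I/(2R) (so R = 0.0095 m).
B = (4π×10⁻⁷ × 12.4) / (2 × 0.0095) = 8.20×10⁻⁴ T.

B ≈ 0.820 mT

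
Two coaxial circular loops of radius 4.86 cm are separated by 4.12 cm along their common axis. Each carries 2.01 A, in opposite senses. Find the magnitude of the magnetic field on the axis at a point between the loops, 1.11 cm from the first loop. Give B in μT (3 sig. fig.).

B ≈ 8.11 μT

Each loop contributes B = μ₀IR²/[2(R²+z²)^(3/2)] on the axis, with z measured from that loop.
Loop 1 (z = 0.0111 m): B₁ = 2.41×10⁻⁵ T. Loop 2 (z = 0.0301 m): B₂ = 1.60×10⁻⁵ T.
The fields oppose: B = |B₁ − B₂| = 8.11×10⁻⁶ T.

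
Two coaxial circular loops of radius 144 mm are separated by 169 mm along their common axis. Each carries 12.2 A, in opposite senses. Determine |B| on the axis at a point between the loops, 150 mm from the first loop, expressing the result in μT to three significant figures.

Each loop contributes B = μ₀IR²/[2(R²+z²)^(3/2)] on the axis, with z measured from that loop.
Loop 1 (z = 0.15 m): B₁ = 1.77×10⁻⁵ T. Loop 2 (z = 0.019 m): B₂ = 5.19×10⁻⁵ T.
The fields oppose: B = |B₁ − B₂| = 3.42×10⁻⁵ T.

B ≈ 34.2 μT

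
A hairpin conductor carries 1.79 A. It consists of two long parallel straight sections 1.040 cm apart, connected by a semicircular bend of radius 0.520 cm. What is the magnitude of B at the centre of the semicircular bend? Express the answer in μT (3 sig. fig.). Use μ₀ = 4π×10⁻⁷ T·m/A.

The semicircular arc contributes B_arc = μ₀I·π/(4πR) = μ₀I/(4R) = 1.08×10⁻⁴ T.
Each semi-infinite lead is at perpendicular distance R = 0.0052 m from the centre, with the perpendicular foot at its near end, so it contributes μ₀I/(4πR); both point the same way, together 6.88×10⁻⁵ T.
Arc and leads all point the same direction: B = 1.08×10⁻⁴ + 6.88×10⁻⁵ = 1.77×10⁻⁴ T.

B ≈ 177 μT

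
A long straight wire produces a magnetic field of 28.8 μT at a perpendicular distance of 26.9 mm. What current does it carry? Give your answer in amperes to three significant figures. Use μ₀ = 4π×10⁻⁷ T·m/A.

For a long straight wire B = μ₀I/(2πd), so I = 2πdB/μ₀.
I = 2π × 0.0269 × 2.88×10⁻⁵ / (4π×10⁻⁷) = 3.87 A.

I ≈ 3.87 A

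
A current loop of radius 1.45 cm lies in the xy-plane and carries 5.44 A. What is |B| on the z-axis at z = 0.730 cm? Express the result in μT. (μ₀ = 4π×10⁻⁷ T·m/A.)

B ≈ 168 μT

On the axis of a circular loop, B = μ₀IR² / [2(R²+z²)^(3/2)].
R² + z² = (0.0145)² + (0.0073)² = 0.0002635 m², and (R²+z²)^(3/2) = 4.28×10⁻⁶ m³.
B = (4π×10⁻⁷ × 5.44 × 0.0002102) / (2 × 4.28×10⁻⁶) = 1.68×10⁻⁴ T.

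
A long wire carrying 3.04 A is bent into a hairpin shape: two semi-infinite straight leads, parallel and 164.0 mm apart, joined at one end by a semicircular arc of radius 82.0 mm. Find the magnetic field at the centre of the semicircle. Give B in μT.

B ≈ 19.1 μT

The semicircular arc contributes B_arc = μ₀I·π/(4πR) = μ₀I/(4R) = 1.16×10⁻⁵ T.
Each semi-infinite lead is at perpendicular distance R = 0.082 m from the centre, with the perpendicular foot at its near end, so it contributes μ₀I/(4πR); both point the same way, together 7.41×10⁻⁶ T.
Arc and leads all point the same direction: B = 1.16×10⁻⁵ + 7.41×10⁻⁶ = 1.91×10⁻⁵ T.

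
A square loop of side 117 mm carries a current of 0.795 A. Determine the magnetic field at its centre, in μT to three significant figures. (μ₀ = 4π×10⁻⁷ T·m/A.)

Each side is a finite straight segment at perpendicular distance d = a/(2 tan(π/4)) = 0.0585 m from the centre, with end-angles ±π/4.
One side contributes B₁ = (μ₀I/4πd)·2 sin(π/4) = 1.92×10⁻⁶ T.
All 4 sides add in the same direction: B = 4 × 1.92×10⁻⁶ = 7.69×10⁻⁶ T.

B ≈ 7.69 μT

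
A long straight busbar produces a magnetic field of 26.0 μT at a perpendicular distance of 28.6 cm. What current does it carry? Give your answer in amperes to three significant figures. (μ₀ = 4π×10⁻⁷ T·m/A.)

For a long straight wire B = μ₀I/(2πd), so I = 2πdB/μ₀.
I = 2π × 0.286 × 2.60×10⁻⁵ / (4π×10⁻⁷) = 37.2 A.

I ≈ 37.2 A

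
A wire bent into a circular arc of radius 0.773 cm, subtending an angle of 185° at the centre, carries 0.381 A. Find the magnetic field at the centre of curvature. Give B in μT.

The Biot–Savart field of a circular arc at its centre is B = μ₀Iφ/(4πR), with φ = 3.229 rad.
B = (4π×10⁻⁷ × 0.381 × 3.229) / (4π × 0.00773) = 1.59×10⁻⁵ T.

B ≈ 15.9 μT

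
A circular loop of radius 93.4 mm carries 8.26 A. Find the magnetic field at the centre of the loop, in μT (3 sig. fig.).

At the centre of a circular loop the Biot–Savart law gives B = μ₀I/(2R).
B = (4π×10⁻⁷ × 8.26) / (2 × 0.0934) = 5.56×10⁻⁵ T.

B ≈ 55.6 μT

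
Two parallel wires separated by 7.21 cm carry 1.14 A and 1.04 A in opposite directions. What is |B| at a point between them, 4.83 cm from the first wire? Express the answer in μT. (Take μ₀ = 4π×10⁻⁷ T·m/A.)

Each long wire gives B = μ₀I/(2πd). Distances are d₁ = 0.0483 m and d₂ = 0.0238 m.
B₁ = 4.72×10⁻⁶ T, B₂ = 8.74×10⁻⁶ T.
Between antiparallel currents both contributions point the same way, so they add. B = B₁ + B₂ = 4.72×10⁻⁶ + 8.74×10⁻⁶ = 1.35×10⁻⁵ T.

B ≈ 13.5 μT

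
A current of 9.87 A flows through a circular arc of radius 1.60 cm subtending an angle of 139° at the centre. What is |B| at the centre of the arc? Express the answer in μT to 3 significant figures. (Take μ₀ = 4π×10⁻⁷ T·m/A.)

The Biot–Savart field of a circular arc at its centre is B = μ₀Iφ/(4πR), with φ = 2.426 rad.
B = (4π×10⁻⁷ × 9.87 × 2.426) / (4π × 0.016) = 1.50×10⁻⁴ T.

B ≈ 150 μT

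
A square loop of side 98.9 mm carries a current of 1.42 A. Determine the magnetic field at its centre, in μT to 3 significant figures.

Each side is a finite straight segment at perpendicular distance d = a/(2 tan(π/4)) = 0.04945 m from the centre, with end-angles ±π/4.
One side contributes B₁ = (μ₀I/4πd)·2 sin(π/4) = 4.06×10⁻⁶ T.
All 4 sides add in the same direction: B = 4 × 4.06×10⁻⁶ = 1.62×10⁻⁵ T.

B ≈ 16.2 μT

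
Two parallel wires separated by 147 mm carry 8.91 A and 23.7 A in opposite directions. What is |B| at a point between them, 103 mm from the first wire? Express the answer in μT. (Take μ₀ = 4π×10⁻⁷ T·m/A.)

B ≈ 125 μT

Each long wire gives B = μ₀I/(2πd). Distances are d₁ = 0.103 m and d₂ = 0.044 m.
B₁ = 1.73×10⁻⁵ T, B₂ = 1.08×10⁻⁴ T.
Between antiparallel currents both contributions point the same way, so they add. B = B₁ + B₂ = 1.73×10⁻⁵ + 1.08×10⁻⁴ = 1.25×10⁻⁴ T.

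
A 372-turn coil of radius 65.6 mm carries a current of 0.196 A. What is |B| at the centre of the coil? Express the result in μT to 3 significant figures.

B ≈ 698 μT

For an N-turn flat coil, B = Nμ₀I/(2R) with R = 0.0656 m.
B = 372 × 1.88×10⁻⁶ T = 6.98×10⁻⁴ T.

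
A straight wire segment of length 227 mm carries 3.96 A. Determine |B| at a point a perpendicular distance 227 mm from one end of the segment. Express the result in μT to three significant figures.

B ≈ 1.23 μT

For a finite straight segment, B = (μ₀I/4πd)(sinθ₁ + sinθ₂), where θ₁, θ₂ are the angles from the perpendicular to each end.
The perpendicular foot is at one end, so the two end-offsets along the wire are 0 and L = 0.227 m.
sinθ₁ = 0/√(0²+0.227²) = 0.0000; sinθ₂ = 0.227/√(0.227²+0.227²) = 0.7071.
B = (4π×10⁻⁷ × 3.96) / (4π × 0.227) × (0.0000 + 0.7071) = 1.23×10⁻⁶ T.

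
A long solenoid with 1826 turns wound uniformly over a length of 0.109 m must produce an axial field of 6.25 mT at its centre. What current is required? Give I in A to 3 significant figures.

Inside a long solenoid B = μ₀nI with n = 1.675×10⁴ m⁻¹, so I = B/(μ₀n).
I = 6.25×10⁻³ / (4π×10⁻⁷ × 1.675×10⁴) = 0.297 A.

I ≈ 0.297 A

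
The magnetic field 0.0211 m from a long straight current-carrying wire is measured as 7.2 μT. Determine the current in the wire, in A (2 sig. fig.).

For a long straight wire B = μ₀I/(2πd), so I = 2πdB/μ₀.
I = 2π × 0.0211 × 7.20×10⁻⁶ / (4π×10⁻⁷) = 0.760 A.

I ≈ 0.76 A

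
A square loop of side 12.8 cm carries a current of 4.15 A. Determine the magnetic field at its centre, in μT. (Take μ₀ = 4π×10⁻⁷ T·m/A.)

Each side is a finite straight segment at perpendicular distance d = a/(2 tan(π/4)) = 0.064 m from the centre, with end-angles ±π/4.
One side contributes B₁ = (μ₀I/4πd)·2 sin(π/4) = 9.17×10⁻⁶ T.
All 4 sides add in the same direction: B = 4 × 9.17×10⁻⁶ = 3.67×10⁻⁵ T.

B ≈ 36.7 μT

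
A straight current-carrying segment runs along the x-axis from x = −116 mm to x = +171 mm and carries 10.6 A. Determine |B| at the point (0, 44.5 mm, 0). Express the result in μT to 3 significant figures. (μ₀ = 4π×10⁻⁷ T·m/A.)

B ≈ 45.3 μT

For a finite straight segment, B = (μ₀I/4πd)(sinθ₁ + sinθ₂), where θ₁, θ₂ are the angles from the perpendicular to each end.
The perpendicular distance is d = 0.0445 m; the end-offsets along the wire are a = 0.116 m and b = 0.171 m.
sinθ₁ = 0.116/√(0.116²+0.0445²) = 0.9337; sinθ₂ = 0.171/√(0.171²+0.0445²) = 0.9678.
B = (4π×10⁻⁷ × 10.6) / (4π × 0.0445) × (0.9337 + 0.9678) = 4.53×10⁻⁵ T.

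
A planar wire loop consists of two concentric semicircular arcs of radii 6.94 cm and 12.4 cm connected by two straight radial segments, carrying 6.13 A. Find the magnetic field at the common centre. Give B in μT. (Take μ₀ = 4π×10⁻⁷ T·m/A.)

B ≈ 12.2 μT

The radial connectors point toward the centre, so dl × r̂ = 0 and they contribute nothing.
Each semicircle gives μ₀I/(4R): inner arc 2.77×10⁻⁵ T, outer arc 1.55×10⁻⁵ T.
The two arcs carry current in opposite angular senses, so their fields oppose: B = |2.77×10⁻⁵ − 1.55×10⁻⁵| = 1.22×10⁻⁵ T.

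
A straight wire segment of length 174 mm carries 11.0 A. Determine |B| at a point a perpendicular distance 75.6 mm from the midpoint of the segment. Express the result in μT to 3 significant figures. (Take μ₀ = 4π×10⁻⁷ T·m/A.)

B ≈ 22.0 μT

For a finite straight segment, B = (μ₀I/4πd)(sinθ₁ + sinθ₂), where θ₁, θ₂ are the angles from the perpendicular to each end.
The perpendicular from the point meets the wire at its midpoint, so each end is L/2 = 0.087 m away along the wire.
sinθ₁ = 0.087/√(0.087²+0.0756²) = 0.7548; sinθ₂ = 0.087/√(0.087²+0.0756²) = 0.7548.
B = (4π×10⁻⁷ × 11.0) / (4π × 0.0756) × (0.7548 + 0.7548) = 2.20×10⁻⁵ T.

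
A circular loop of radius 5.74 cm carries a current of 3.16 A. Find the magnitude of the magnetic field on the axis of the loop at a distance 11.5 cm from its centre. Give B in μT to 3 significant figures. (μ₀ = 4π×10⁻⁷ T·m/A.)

B ≈ 3.08 μT

On the axis of a circular loop, B = μ₀IR² / [2(R²+z²)^(3/2)].
R² + z² = (0.0574)² + (0.115)² = 0.01652 m², and (R²+z²)^(3/2) = 2.12×10⁻³ m³.
B = (4π×10⁻⁷ × 3.16 × 0.003295) / (2 × 2.12×10⁻³) = 3.08×10⁻⁶ T.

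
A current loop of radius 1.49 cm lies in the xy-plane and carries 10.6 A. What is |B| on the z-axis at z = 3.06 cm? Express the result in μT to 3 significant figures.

B ≈ 37.5 μT

On the axis of a circular loop, B = μ₀IR² / [2(R²+z²)^(3/2)].
R² + z² = (0.0149)² + (0.0306)² = 0.001158 m², and (R²+z²)^(3/2) = 3.94×10⁻⁵ m³.
B = (4π×10⁻⁷ × 10.6 × 0.000222) / (2 × 3.94×10⁻⁵) = 3.75×10⁻⁵ T.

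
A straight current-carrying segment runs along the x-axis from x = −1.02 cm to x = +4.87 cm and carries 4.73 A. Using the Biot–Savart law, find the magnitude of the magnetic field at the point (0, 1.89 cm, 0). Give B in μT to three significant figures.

For a finite straight segment, B = (μ₀I/4πd)(sinθ₁ + sinθ₂), where θ₁, θ₂ are the angles from the perpendicular to each end.
The perpendicular distance is d = 0.0189 m; the end-offsets along the wire are a = 0.0102 m and b = 0.0487 m.
sinθ₁ = 0.0102/√(0.0102²+0.0189²) = 0.4749; sinθ₂ = 0.0487/√(0.0487²+0.0189²) = 0.9323.
B = (4π×10⁻⁷ × 4.73) / (4π × 0.0189) × (0.4749 + 0.9323) = 3.52×10⁻⁵ T.

B ≈ 35.2 μT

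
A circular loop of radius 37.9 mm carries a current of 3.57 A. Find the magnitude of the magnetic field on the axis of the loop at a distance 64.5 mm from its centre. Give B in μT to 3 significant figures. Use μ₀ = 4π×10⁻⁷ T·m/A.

B ≈ 7.70 μT

On the axis of a circular loop, B = μ₀IR² / [2(R²+z²)^(3/2)].
R² + z² = (0.0379)² + (0.0645)² = 0.005597 m², and (R²+z²)^(3/2) = 4.19×10⁻⁴ m³.
B = (4π×10⁻⁷ × 3.57 × 0.001436) / (2 × 4.19×10⁻⁴) = 7.70×10⁻⁶ T.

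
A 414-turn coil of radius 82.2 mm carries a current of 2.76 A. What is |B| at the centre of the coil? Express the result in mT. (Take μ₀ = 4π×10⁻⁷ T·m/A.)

B ≈ 8.73 mT

For an N-turn flat coil, B = Nμ₀I/(2R) with R = 0.0822 m.
B = 414 × 2.11×10⁻⁵ T = 8.73×10⁻³ T.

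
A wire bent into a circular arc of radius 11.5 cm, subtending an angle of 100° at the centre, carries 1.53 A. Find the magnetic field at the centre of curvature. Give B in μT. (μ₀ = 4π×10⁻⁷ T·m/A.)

The Biot–Savart field of a circular arc at its centre is B = μ₀Iφ/(4πR), with φ = 1.745 rad.
B = (4π×10⁻⁷ × 1.53 × 1.745) / (4π × 0.115) = 2.32×10⁻⁶ T.

B ≈ 2.32 μT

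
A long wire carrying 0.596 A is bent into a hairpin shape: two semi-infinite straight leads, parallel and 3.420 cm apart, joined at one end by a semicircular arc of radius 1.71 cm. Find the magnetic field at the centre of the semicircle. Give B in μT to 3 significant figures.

B ≈ 17.9 μT

The semicircular arc contributes B_arc = μ₀I·π/(4πR) = μ₀I/(4R) = 1.09×10⁻⁵ T.
Each semi-infinite lead is at perpendicular distance R = 0.0171 m from the centre, with the perpendicular foot at its near end, so it contributes μ₀I/(4πR); both point the same way, together 6.97×10⁻⁶ T.
Arc and leads all point the same direction: B = 1.09×10⁻⁵ + 6.97×10⁻⁶ = 1.79×10⁻⁵ T.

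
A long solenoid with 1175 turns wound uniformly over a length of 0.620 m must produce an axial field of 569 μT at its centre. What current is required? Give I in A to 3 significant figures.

Inside a long solenoid B = μ₀nI with n = 1895 m⁻¹, so I = B/(μ₀n).
I = 5.69×10⁻⁴ / (4π×10⁻⁷ × 1895) = 0.239 A.

I ≈ 0.239 A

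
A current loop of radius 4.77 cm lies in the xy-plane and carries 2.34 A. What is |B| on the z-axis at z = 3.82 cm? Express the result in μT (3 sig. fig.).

B ≈ 14.7 μT

On the axis of a circular loop, B = μ₀IR² / [2(R²+z²)^(3/2)].
R² + z² = (0.0477)² + (0.0382)² = 0.003735 m², and (R²+z²)^(3/2) = 2.28×10⁻⁴ m³.
B = (4π×10⁻⁷ × 2.34 × 0.002275) / (2 × 2.28×10⁻⁴) = 1.47×10⁻⁵ T.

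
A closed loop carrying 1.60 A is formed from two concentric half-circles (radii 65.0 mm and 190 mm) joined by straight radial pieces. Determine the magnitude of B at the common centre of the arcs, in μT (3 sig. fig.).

The radial connectors point toward the centre, so dl × r̂ = 0 and they contribute nothing.
Each semicircle gives μ₀I/(4R): inner arc 7.73×10⁻⁶ T, outer arc 2.65×10⁻⁶ T.
The two arcs carry current in opposite angular senses, so their fields oppose: B = |7.73×10⁻⁶ − 2.65×10⁻⁶| = 5.09×10⁻⁶ T.

B ≈ 5.09 μT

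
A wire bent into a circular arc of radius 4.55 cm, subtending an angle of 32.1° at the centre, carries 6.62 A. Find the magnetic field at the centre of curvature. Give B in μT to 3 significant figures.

B ≈ 8.15 μT

The Biot–Savart field of a circular arc at its centre is B = μ₀Iφ/(4πR), with φ = 0.5603 rad.
B = (4π×10⁻⁷ × 6.62 × 0.5603) / (4π × 0.0455) = 8.15×10⁻⁶ T.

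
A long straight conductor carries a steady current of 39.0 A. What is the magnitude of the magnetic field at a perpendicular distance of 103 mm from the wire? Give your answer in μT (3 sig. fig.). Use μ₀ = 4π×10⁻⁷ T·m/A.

For an infinitely long straight wire, B = μ₀I/(2πd).
B = (4π×10⁻⁷ × 39.0) / (2π × 0.103) = 7.57×10⁻⁵ T.

B ≈ 75.7 μT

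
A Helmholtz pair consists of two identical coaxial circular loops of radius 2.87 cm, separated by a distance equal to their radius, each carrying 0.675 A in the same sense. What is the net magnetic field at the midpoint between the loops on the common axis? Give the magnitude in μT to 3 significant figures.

Each loop contributes B = μ₀IR²/[2(R²+z²)^(3/2)] on the axis, with z measured from that loop.
Loop 1 (z = 0.01435 m): B₁ = 1.06×10⁻⁵ T. Loop 2 (z = 0.01435 m): B₂ = 1.06×10⁻⁵ T.
The fields add: B = B₁ + B₂ = 2.11×10⁻⁵ T.

B ≈ 21.1 μT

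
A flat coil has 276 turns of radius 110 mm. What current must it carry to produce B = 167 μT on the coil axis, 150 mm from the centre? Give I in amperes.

I ≈ 0.512 A

For an N-turn coil, B = Nμ₀IR²/[2(R²+z²)^(3/2)] with R = 0.11 m, z = 0.15 m, so I = 2B(R²+z²)^(3/2)/(Nμ₀R²) = 2 × 1.67×10⁻⁴ × 6.44×10⁻³ / (276 × 4π×10⁻⁷ × 0.0121) = 0.512 A.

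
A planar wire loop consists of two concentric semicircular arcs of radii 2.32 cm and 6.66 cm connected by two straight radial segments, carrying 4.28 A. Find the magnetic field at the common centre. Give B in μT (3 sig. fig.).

B ≈ 37.8 μT

The radial connectors point toward the centre, so dl × r̂ = 0 and they contribute nothing.
Each semicircle gives μ₀I/(4R): inner arc 5.80×10⁻⁵ T, outer arc 2.02×10⁻⁵ T.
The two arcs carry current in opposite angular senses, so their fields oppose: B = |5.80×10⁻⁵ − 2.02×10⁻⁵| = 3.78×10⁻⁵ T.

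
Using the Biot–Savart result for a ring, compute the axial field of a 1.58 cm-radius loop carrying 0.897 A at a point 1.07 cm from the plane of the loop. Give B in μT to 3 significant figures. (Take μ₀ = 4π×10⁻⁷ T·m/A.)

B ≈ 20.2 μT

On the axis of a circular loop, B = μ₀IR² / [2(R²+z²)^(3/2)].
R² + z² = (0.0158)² + (0.0107)² = 0.0003641 m², and (R²+z²)^(3/2) = 6.95×10⁻⁶ m³.
B = (4π×10⁻⁷ × 0.897 × 0.0002496) / (2 × 6.95×10⁻⁶) = 2.02×10⁻⁵ T.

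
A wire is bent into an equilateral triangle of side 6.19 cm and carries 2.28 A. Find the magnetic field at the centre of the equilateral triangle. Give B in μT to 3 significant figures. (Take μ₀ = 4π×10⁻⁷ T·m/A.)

Each side is a finite straight segment at perpendicular distance d = a/(2 tan(π/3)) = 0.01787 m from the centre, with end-angles ±π/3.
One side contributes B₁ = (μ₀I/4πd)·2 sin(π/3) = 2.21×10⁻⁵ T.
All 3 sides add in the same direction: B = 3 × 2.21×10⁻⁵ = 6.63×10⁻⁵ T.

B ≈ 66.3 μT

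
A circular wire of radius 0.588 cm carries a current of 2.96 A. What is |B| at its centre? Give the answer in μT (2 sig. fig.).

B ≈ 320 μT

At the centre of a circular loop the Biot–Savart law gives B = μ₀I/(2R).
B = (4π×10⁻⁷ × 2.96) / (2 × 0.00588) = 3.16×10⁻⁴ T.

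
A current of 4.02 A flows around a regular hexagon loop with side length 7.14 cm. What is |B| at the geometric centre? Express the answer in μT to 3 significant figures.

B ≈ 39.0 μT

Each side is a finite straight segment at perpendicular distance d = a/(2 tan(π/6)) = 0.06183 m from the centre, with end-angles ±π/6.
One side contributes B₁ = (μ₀I/4πd)·2 sin(π/6) = 6.50×10⁻⁶ T.
All 6 sides add in the same direction: B = 6 × 6.50×10⁻⁶ = 3.90×10⁻⁵ T.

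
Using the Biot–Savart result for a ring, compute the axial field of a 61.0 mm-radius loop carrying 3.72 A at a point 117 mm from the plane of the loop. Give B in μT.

B ≈ 3.79 μT

On the axis of a circular loop, B = μ₀IR² / [2(R²+z²)^(3/2)].
R² + z² = (0.061)² + (0.117)² = 0.01741 m², and (R²+z²)^(3/2) = 2.30×10⁻³ m³.
B = (4π×10⁻⁷ × 3.72 × 0.003721) / (2 × 2.30×10⁻³) = 3.79×10⁻⁶ T.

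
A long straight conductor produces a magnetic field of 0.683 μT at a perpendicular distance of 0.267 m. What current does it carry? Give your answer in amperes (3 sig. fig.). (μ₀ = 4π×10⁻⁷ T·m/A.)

For a long straight wire B = μ₀I/(2πd), so I = 2πdB/μ₀.
I = 2π × 0.267 × 6.83×10⁻⁷ / (4π×10⁻⁷) = 0.912 A.

I ≈ 0.912 A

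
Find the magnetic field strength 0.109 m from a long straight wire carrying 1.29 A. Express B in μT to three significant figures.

B ≈ 2.37 μT

For an infinitely long straight wire, B = μ₀I/(2πd).
B = (4π×10⁻⁷ × 1.29) / (2π × 0.109) = 2.37×10⁻⁶ T.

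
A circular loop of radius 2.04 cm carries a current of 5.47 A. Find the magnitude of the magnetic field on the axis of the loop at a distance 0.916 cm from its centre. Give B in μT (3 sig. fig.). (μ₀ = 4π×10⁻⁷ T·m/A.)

On the axis of a circular loop, B = μ₀IR² / [2(R²+z²)^(3/2)].
R² + z² = (0.0204)² + (0.00916)² = 0.0005001 m², and (R²+z²)^(3/2) = 1.12×10⁻⁵ m³.
B = (4π×10⁻⁷ × 5.47 × 0.0004162) / (2 × 1.12×10⁻⁵) = 1.28×10⁻⁴ T.

B ≈ 128 μT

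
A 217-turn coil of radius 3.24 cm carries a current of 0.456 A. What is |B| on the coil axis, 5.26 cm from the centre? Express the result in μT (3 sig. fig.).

For an N-turn flat coil, B = Nμ₀IR²/[2(R²+z²)^(3/2)] with R = 0.0324 m, z = 0.0526 m.
B = 217 × 1.28×10⁻⁶ T = 2.77×10⁻⁴ T.

B ≈ 277 μT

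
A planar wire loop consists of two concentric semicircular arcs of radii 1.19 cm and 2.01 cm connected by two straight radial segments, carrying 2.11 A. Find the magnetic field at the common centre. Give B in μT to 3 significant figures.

B ≈ 22.7 μT

The radial connectors point toward the centre, so dl × r̂ = 0 and they contribute nothing.
Each semicircle gives μ₀I/(4R): inner arc 5.57×10⁻⁵ T, outer arc 3.30×10⁻⁵ T.
The two arcs carry current in opposite angular senses, so their fields oppose: B = |5.57×10⁻⁵ − 3.30×10⁻⁵| = 2.27×10⁻⁵ T.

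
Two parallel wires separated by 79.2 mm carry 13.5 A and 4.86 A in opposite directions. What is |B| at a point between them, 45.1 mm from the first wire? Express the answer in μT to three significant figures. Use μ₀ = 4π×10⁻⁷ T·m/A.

Each long wire gives B = μ₀I/(2πd). Distances are d₁ = 0.0451 m and d₂ = 0.0341 m.
B₁ = 5.99×10⁻⁵ T, B₂ = 2.85×10⁻⁵ T.
Between antiparallel currents both contributions point the same way, so they add. B = B₁ + B₂ = 5.99×10⁻⁵ + 2.85×10⁻⁵ = 8.84×10⁻⁵ T.

B ≈ 88.4 μT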